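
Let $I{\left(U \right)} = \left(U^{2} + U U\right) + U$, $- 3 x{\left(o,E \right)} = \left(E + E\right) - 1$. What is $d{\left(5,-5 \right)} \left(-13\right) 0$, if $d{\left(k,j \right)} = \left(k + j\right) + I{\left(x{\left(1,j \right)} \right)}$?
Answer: $0$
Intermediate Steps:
$x{\left(o,E \right)} = \frac{1}{3} - \frac{2 E}{3}$ ($x{\left(o,E \right)} = - \frac{\left(E + E\right) - 1}{3} = - \frac{2 E - 1}{3} = - \frac{-1 + 2 E}{3} = \frac{1}{3} - \frac{2 E}{3}$)
$I{\left(U \right)} = U + 2 U^{2}$ ($I{\left(U \right)} = \left(U^{2} + U^{2}\right) + U = 2 U^{2} + U = U + 2 U^{2}$)
$d{\left(k,j \right)} = j + k + \left(\frac{1}{3} - \frac{2 j}{3}\right) \left(\frac{5}{3} - \frac{4 j}{3}\right)$ ($d{\left(k,j \right)} = \left(k + j\right) + \left(\frac{1}{3} - \frac{2 j}{3}\right) \left(1 + 2 \left(\frac{1}{3} - \frac{2 j}{3}\right)\right) = \left(j + k\right) + \left(\frac{1}{3} - \frac{2 j}{3}\right) \left(1 - \left(- \frac{2}{3} + \frac{4 j}{3}\right)\right) = \left(j + k\right) + \left(\frac{1}{3} - \frac{2 j}{3}\right) \left(\frac{5}{3} - \frac{4 j}{3}\right) = j + k + \left(\frac{1}{3} - \frac{2 j}{3}\right) \left(\frac{5}{3} - \frac{4 j}{3}\right)$)
$d{\left(5,-5 \right)} \left(-13\right) 0 = \left(\frac{5}{9} + 5 - - \frac{25}{9} + \frac{8 \left(-5\right)^{2}}{9}\right) \left(-13\right) 0 = \left(\frac{5}{9} + 5 + \frac{25}{9} + \frac{8}{9} \cdot 25\right) \left(-13\right) 0 = \left(\frac{5}{9} + 5 + \frac{25}{9} + \frac{200}{9}\right) \left(-13\right) 0 = \frac{275}{9} \left(-13\right) 0 = \left(- \frac{3575}{9}\right) 0 = 0$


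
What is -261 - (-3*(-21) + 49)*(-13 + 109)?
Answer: -11013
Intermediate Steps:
-261 - (-3*(-21) + 49)*(-13 + 109) = -261 - (63 + 49)*96 = -261 - 112*96 = -261 - 1*10752 = -261 - 10752 = -11013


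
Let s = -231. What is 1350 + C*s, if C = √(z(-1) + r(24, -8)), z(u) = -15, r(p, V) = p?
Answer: 657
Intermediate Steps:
C = 3 (C = √(-15 + 24) = √9 = 3)
1350 + C*s = 1350 + 3*(-231) = 1350 - 693 = 657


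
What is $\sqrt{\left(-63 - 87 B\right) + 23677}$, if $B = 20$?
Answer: $\sqrt{21874} \approx 147.9$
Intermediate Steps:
$\sqrt{\left(-63 - 87 B\right) + 23677} = \sqrt{\left(-63 - 1740\right) + 23677} = \sqrt{-1803 + 23677} = \sqrt{21874}$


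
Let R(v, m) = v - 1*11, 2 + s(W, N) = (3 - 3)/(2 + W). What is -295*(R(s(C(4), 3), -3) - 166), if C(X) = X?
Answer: 52805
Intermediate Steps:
s(W, N) = -2 (s(W, N) = -2 + (3 - 3)/(2 + W) = -2 + 0/(2 + W) = -2 + 0 = -2)
R(v, m) = -11 + v (R(v, m) = v - 11 = -11 + v)
-295*(R(s(C(4), 3), -3) - 166) = -295*((-11 - 2) - 166) = -295*(-13 - 166) = -295*(-179) = 52805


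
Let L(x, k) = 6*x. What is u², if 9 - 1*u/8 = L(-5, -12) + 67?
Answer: 50176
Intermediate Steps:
u = -224 (u = 72 - 8*(6*(-5) + 67) = 72 - 8*(-30 + 67) = 72 - 8*37 = 72 - 296 = -224)
u² = (-224)² = 50176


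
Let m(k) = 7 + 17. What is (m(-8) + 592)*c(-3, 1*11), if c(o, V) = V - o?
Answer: 8624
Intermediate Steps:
m(k) = 24
(m(-8) + 592)*c(-3, 1*11) = (24 + 592)*(1*11 - 1*(-3)) = 616*(11 + 3) = 616*14 = 8624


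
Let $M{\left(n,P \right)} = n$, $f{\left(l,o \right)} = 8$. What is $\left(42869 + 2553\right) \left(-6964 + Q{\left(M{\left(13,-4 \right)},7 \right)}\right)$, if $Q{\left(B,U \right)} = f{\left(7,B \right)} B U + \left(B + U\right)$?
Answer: $-282343152$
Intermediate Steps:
$Q{\left(B,U \right)} = B + U + 8 B U$ ($Q{\left(B,U \right)} = 8 B U + \left(B + U\right) = B + U + 8 B U$)
$\left(42869 + 2553\right) \left(-6964 + Q{\left(M{\left(13,-4 \right)},7 \right)}\right) = \left(42869 + 2553\right) \left(-6964 + \left(13 + 7 + 8 \cdot 13 \cdot 7\right)\right) = 45422 \left(-6964 + \left(13 + 7 + 728\right)\right) = 45422 \left(-6964 + 748\right) = 45422 \left(-6216\right) = -282343152$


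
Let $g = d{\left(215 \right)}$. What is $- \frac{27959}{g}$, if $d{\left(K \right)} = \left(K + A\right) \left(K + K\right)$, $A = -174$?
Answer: $- \frac{27959}{17630} \approx -1.5859$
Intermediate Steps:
$d{\left(K \right)} = 2 K \left(-174 + K\right)$ ($d{\left(K \right)} = \left(K - 174\right) \left(K + K\right) = \left(-174 + K\right) 2 K = 2 K \left(-174 + K\right)$)
$g = 17630$ ($g = 2 \cdot 215 \left(-174 + 215\right) = 2 \cdot 215 \cdot 41 = 17630$)
$- \frac{27959}{g} = - \frac{27959}{17630}$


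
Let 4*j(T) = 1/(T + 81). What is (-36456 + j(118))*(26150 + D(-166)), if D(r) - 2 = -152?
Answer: -188623337500/199 ≈ -9.4786e+8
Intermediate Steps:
j(T) = 1/(4*(81 + T)) (j(T) = 1/(4*(T + 81)) = 1/(4*(81 + T)))
D(r) = -150 (D(r) = 2 - 152 = -150)
(-36456 + j(118))*(26150 + D(-166)) = (-36456 + 1/(4*(81 + 118)))*(26150 - 150) = (-36456 + (¼)/199)*26000 = (-36456 + (¼)*(1/199))*26000 = (-36456 + 1/796)*26000 = -29018975/796*26000 = -188623337500/199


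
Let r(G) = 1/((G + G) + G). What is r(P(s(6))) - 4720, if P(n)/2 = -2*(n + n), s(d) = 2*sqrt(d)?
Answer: -4720 - sqrt(6)/288 ≈ -4720.0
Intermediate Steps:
P(n) = -8*n (P(n) = 2*(-2*(n + n)) = 2*(-4*n) = -8*n)
r(G) = 1/(3*G) (r(G) = 1/(2*G + G) = 1/(3*G))
r(P(s(6))) - 4720 = 1/(3*((-16*sqrt(6)))) - 4720 = (-sqrt(6)/96)/3 - 4720 = -sqrt(6)/288 - 4720 = -4720 - sqrt(6)/288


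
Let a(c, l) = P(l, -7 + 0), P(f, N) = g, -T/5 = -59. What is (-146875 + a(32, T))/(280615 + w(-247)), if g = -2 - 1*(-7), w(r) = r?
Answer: -73435/140184 ≈ -0.52385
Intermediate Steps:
T = 295 (T = -5*(-59) = 295)
g = 5 (g = -2 + 7 = 5)
P(f, N) = 5
a(c, l) = 5
(-146875 + a(32, T))/(280615 + w(-247)) = (-146875 + 5)/(280615 - 247) = -146870/280368 = -146870*1/280368 = -73435/140184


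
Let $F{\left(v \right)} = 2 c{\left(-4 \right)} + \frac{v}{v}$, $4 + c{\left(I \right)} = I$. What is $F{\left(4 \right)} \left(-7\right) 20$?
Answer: $2100$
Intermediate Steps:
$c{\left(I \right)} = -4 + I$
$F{\left(v \right)} = -15$ ($F{\left(v \right)} = 2 \left(-4 - 4\right) + \frac{v}{v} = 2 \left(-8\right) + 1 = -16 + 1 = -15$)
$F{\left(4 \right)} \left(-7\right) 20 = \left(-15\right) \left(-7\right) 20 = 105 \cdot 20 = 2100$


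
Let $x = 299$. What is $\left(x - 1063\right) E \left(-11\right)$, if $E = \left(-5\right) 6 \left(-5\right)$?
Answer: $1260600$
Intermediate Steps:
$E = 150$ ($E = \left(-30\right) \left(-5\right) = 150$)
$\left(x - 1063\right) E \left(-11\right) = \left(299 - 1063\right) 150 \left(-11\right) = \left(-764\right) \left(-1650\right) = 1260600$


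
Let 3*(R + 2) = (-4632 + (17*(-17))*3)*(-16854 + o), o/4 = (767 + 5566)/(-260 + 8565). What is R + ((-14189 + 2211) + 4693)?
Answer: 256462585419/8305 ≈ 3.0881e+7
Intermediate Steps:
o = 25332/8305 (o = 4*((767 + 5566)/(-260 + 8565)) = 4*(6333/8305) = 25332/8305 ≈ 3.0502)
R = 256523087344/8305 (R = -2 + ((-4632 + (17*(-17))*3)*(-16854 + 25332/8305))/3 = -2 + ((-4632 - 289*3)*(-139947138/8305))/3 = -2 + ((-4632 - 867)*(-139947138/8305))/3 = -2 + (-5499*(-139947138/8305))/3 = -2 + (1/3)*(769569311862/8305) = -2 + 256523103954/8305 = 256523087344/8305 ≈ 3.0888e+7)
R + ((-14189 + 2211) + 4693) = 256523087344/8305 + ((-14189 + 2211) + 4693) = 256523087344/8305 + (-11978 + 4693) = 256523087344/8305 - 7285 = 256462585419/8305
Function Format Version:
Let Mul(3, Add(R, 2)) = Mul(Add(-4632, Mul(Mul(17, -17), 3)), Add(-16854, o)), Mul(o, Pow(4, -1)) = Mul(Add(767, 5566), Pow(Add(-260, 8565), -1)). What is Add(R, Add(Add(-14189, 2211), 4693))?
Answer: Rational(256462585419, 8305) ≈ 3.0881e+7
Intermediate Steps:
o = Rational(25332, 8305) (o = Mul(4, Mul(Add(767, 5566), Pow(Add(-260, 8565), -1))) = Mul(4, Mul(6333, Pow(8305, -1))) = Mul(4, Mul(6333, Rational(1, 8305))) = Mul(4, Rational(6333, 8305)) = Rational(25332, 8305) ≈ 3.0502)
R = Rational(256523087344, 8305) (R = Add(-2, Mul(Rational(1, 3), Mul(Add(-4632, Mul(Mul(17, -17), 3)), Add(-16854, Rational(25332, 8305))))) = Add(-2, Mul(Rational(1, 3), Mul(Add(-4632, Mul(-289, 3)), Rational(-139947138, 8305)))) = Add(-2, Mul(Rational(1, 3), Mul(Add(-4632, -867), Rational(-139947138, 8305)))) = Add(-2, Mul(Rational(1, 3), Mul(-5499, Rational(-139947138, 8305)))) = Add(-2, Mul(Rational(1, 3), Rational(769569311862, 8305))) = Add(-2, Rational(256523103954, 8305)) = Rational(256523087344, 8305) ≈ 3.0888e+7)
Add(R, Add(Add(-14189, 2211), 4693)) = Add(Rational(256523087344, 8305), Add(Add(-14189, 2211), 4693)) = Add(Rational(256523087344, 8305), Add(-11978, 4693)) = Add(Rational(256523087344, 8305), -7285) = Rational(256462585419, 8305)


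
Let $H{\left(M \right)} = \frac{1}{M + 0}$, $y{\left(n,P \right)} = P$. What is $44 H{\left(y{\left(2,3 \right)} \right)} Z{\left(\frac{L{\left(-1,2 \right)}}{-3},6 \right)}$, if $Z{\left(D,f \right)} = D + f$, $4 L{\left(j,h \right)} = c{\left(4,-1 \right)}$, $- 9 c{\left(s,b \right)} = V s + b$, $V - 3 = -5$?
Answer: $\frac{781}{9} \approx 86.778$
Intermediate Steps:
$V = -2$ ($V = 3 - 5 = -2$)
$c{\left(s,b \right)} = - \frac{b}{9} + \frac{2 s}{9}$ ($c{\left(s,b \right)} = - \frac{- 2 s + b}{9} = - \frac{b - 2 s}{9} = - \frac{b}{9} + \frac{2 s}{9}$)
$L{\left(j,h \right)} = \frac{1}{4}$ ($L{\left(j,h \right)} = \frac{\left(- \frac{1}{9}\right) \left(-1\right) + \frac{2}{9} \cdot 4}{4} = \frac{\frac{1}{9} + \frac{8}{9}}{4} = \frac{1}{4} \cdot 1 = \frac{1}{4}$)
$H{\left(M \right)} = \frac{1}{M}$
$44 H{\left(y{\left(2,3 \right)} \right)} Z{\left(\frac{L{\left(-1,2 \right)}}{-3},6 \right)} = \frac{44}{3} \left(\frac{1}{4 \left(-3\right)} + 6\right) = 44 \cdot \frac{1}{3} \left(\frac{1}{4} \left(- \frac{1}{3}\right) + 6\right) = \frac{44 \left(- \frac{1}{12} + 6\right)}{3} = \frac{44}{3} \cdot \frac{71}{12} = \frac{781}{9}$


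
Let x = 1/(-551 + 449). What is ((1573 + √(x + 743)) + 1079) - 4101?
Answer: -1449 + √7730070/102 ≈ -1421.7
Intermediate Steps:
x = -1/102 (x = 1/(-102) = -1/102 ≈ -0.0098039)
((1573 + √(x + 743)) + 1079) - 4101 = ((1573 + √(-1/102 + 743)) + 1079) - 4101 = ((1573 + √(75785/102)) + 1079) - 4101 = ((1573 + √7730070/102) + 1079) - 4101 = (2652 + √7730070/102) - 4101 = -1449 + √7730070/102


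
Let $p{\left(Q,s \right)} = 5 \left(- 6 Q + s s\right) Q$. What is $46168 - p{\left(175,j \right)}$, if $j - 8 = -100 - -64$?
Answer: $278918$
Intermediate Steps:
$j = -28$ ($j = 8 - 36 = -28$)
$p{\left(Q,s \right)} = Q \left(- 30 Q + 5 s^{2}\right)$ ($p{\left(Q,s \right)} = 5 \left(- 6 Q + s^{2}\right) Q = 5 \left(s^{2} - 6 Q\right) Q = \left(- 30 Q + 5 s^{2}\right) Q = Q \left(- 30 Q + 5 s^{2}\right)$)
$46168 - p{\left(175,j \right)} = 46168 - 5 \cdot 175 \left(\left(-28\right)^{2} - 1050\right) = 46168 - 5 \cdot 175 \left(784 - 1050\right) = 46168 - 5 \cdot 175 \left(-266\right) = 46168 - -232750 = 46168 + 232750 = 278918$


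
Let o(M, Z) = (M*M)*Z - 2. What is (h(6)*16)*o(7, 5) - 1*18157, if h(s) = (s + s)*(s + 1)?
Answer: 308435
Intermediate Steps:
o(M, Z) = -2 + Z*M² (o(M, Z) = M²*Z - 2 = Z*M² - 2 = -2 + Z*M²)
h(s) = 2*s*(1 + s) (h(s) = (2*s)*(1 + s) = 2*s*(1 + s))
(h(6)*16)*o(7, 5) - 1*18157 = ((2*6*(1 + 6))*16)*(-2 + 5*7²) - 1*18157 = ((2*6*7)*16)*(-2 + 5*49) - 18157 = (84*16)*(-2 + 245) - 18157 = 1344*243 - 18157 = 326592 - 18157 = 308435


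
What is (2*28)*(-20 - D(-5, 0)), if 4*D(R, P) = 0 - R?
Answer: -1190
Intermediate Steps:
D(R, P) = -R/4 (D(R, P) = (0 - R)/4 = (-R)/4 = -R/4)
(2*28)*(-20 - D(-5, 0)) = (2*28)*(-20 - (-1)*(-5)/4) = 56*(-20 - 1*5/4) = 56*(-20 - 5/4) = 56*(-85/4) = -1190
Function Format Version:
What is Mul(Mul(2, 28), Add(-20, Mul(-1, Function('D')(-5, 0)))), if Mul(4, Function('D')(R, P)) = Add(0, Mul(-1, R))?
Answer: -1190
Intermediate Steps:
Function('D')(R, P) = Mul(Rational(-1, 4), R) (Function('D')(R, P) = Mul(Rational(1, 4), Add(0, Mul(-1, R))) = Mul(Rational(1, 4), Mul(-1, R)) = Mul(Rational(-1, 4), R))
Mul(Mul(2, 28), Add(-20, Mul(-1, Function('D')(-5, 0)))) = Mul(Mul(2, 28), Add(-20, Mul(-1, Mul(Rational(-1, 4), -5)))) = Mul(56, Add(-20, Mul(-1, Rational(5, 4)))) = Mul(56, Add(-20, Rational(-5, 4))) = Mul(56, Rational(-85, 4)) = -1190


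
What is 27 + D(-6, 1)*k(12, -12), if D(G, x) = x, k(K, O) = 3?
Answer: 30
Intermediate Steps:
27 + D(-6, 1)*k(12, -12) = 27 + 1*3 = 27 + 3 = 30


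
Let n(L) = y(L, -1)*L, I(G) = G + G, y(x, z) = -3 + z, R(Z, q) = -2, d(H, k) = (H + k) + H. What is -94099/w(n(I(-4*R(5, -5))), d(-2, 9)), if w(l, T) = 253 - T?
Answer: -94099/248 ≈ -379.43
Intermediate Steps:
d(H, k) = k + 2*H
I(G) = 2*G
n(L) = -4*L (n(L) = (-3 - 1)*L = -4*L)
-94099/w(n(I(-4*R(5, -5))), d(-2, 9)) = -94099/(253 - (9 + 2*(-2))) = -94099/(253 - (9 - 4)) = -94099/(253 - 1*5) = -94099/(253 - 5) = -94099/248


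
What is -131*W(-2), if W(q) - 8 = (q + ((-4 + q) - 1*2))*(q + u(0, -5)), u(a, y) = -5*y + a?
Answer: 29082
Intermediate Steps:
u(a, y) = a - 5*y
W(q) = 8 + (-6 + 2*q)*(25 + q) (W(q) = 8 + (q + ((-4 + q) - 1*2))*(q + (0 - 5*(-5))) = 8 + (q + ((-4 + q) - 2))*(q + (0 + 25)) = 8 + (q + (-6 + q))*(q + 25) = 8 + (-6 + 2*q)*(25 + q))
-131*W(-2) = -131*(-142 + 2*(-2)² + 44*(-2)) = -131*(-142 + 2*4 - 88) = -131*(-142 + 8 - 88) = -131*(-222) = 29082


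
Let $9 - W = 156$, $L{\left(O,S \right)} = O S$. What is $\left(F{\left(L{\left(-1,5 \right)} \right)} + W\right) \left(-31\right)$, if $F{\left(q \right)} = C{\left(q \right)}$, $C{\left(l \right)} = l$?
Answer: $4712$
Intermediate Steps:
$W = -147$ ($W = 9 - 156 = -147$)
$F{\left(q \right)} = q$
$\left(F{\left(L{\left(-1,5 \right)} \right)} + W\right) \left(-31\right) = \left(\left(-1\right) 5 - 147\right) \left(-31\right) = \left(-5 - 147\right) \left(-31\right) = \left(-152\right) \left(-31\right) = 4712$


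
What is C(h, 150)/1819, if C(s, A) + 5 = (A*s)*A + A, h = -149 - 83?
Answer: -5219855/1819 ≈ -2869.6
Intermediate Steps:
h = -232
C(s, A) = -5 + A + s*A**2 (C(s, A) = -5 + ((A*s)*A + A) = -5 + (s*A**2 + A) = -5 + (A + s*A**2) = -5 + A + s*A**2)
C(h, 150)/1819 = (-5 + 150 - 232*150**2)/1819 = (-5 + 150 - 232*22500)*(1/1819) = (-5 + 150 - 5220000)*(1/1819) = -5219855*1/1819 = -5219855/1819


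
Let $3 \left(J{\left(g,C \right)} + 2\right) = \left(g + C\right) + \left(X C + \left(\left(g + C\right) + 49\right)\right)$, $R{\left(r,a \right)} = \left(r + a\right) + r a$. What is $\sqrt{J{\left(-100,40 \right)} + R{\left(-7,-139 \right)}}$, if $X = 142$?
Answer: $\frac{2 \sqrt{6063}}{3} \approx 51.91$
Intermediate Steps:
$R{\left(r,a \right)} = a + r + a r$ ($R{\left(r,a \right)} = \left(a + r\right) + a r = a + r + a r$)
$J{\left(g,C \right)} = \frac{43}{3} + 48 C + \frac{2 g}{3}$ ($J{\left(g,C \right)} = -2 + \frac{\left(g + C\right) + \left(142 C + \left(\left(g + C\right) + 49\right)\right)}{3} = -2 + \frac{\left(C + g\right) + \left(142 C + \left(\left(C + g\right) + 49\right)\right)}{3} = -2 + \frac{\left(C + g\right) + \left(142 C + \left(49 + C + g\right)\right)}{3} = -2 + \frac{\left(C + g\right) + \left(49 + g + 143 C\right)}{3} = -2 + \frac{49 + 2 g + 144 C}{3} = -2 + \left(\frac{49}{3} + 48 C + \frac{2 g}{3}\right) = \frac{43}{3} + 48 C + \frac{2 g}{3}$)
$\sqrt{J{\left(-100,40 \right)} + R{\left(-7,-139 \right)}} = \sqrt{\left(\frac{43}{3} + 48 \cdot 40 + \frac{2}{3} \left(-100\right)\right) - -827} = \sqrt{\left(\frac{43}{3} + 1920 - \frac{200}{3}\right) - -827} = \sqrt{\frac{5603}{3} + 827} = \sqrt{\frac{8084}{3}} = \frac{2 \sqrt{6063}}{3}$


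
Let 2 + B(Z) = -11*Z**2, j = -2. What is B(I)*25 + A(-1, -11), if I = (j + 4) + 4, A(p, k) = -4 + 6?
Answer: -9948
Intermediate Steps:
A(p, k) = 2
I = 6 (I = (-2 + 4) + 4 = 2 + 4 = 6)
B(Z) = -2 - 11*Z**2
B(I)*25 + A(-1, -11) = (-2 - 11*6**2)*25 + 2 = (-2 - 11*36)*25 + 2 = (-2 - 396)*25 + 2 = -398*25 + 2 = -9950 + 2 = -9948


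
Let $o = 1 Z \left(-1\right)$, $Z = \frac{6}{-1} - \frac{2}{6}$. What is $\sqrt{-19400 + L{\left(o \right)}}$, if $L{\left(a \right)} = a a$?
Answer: $\frac{13 i \sqrt{1031}}{3} \approx 139.14 i$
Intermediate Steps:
$Z = - \frac{19}{3}$ ($Z = 6 \left(-1\right) - \frac{1}{3} = -6 - \frac{1}{3} = - \frac{19}{3} \approx -6.3333$)
$o = \frac{19}{3}$ ($o = 1 \left(- \frac{19}{3}\right) \left(-1\right) = \left(- \frac{19}{3}\right) \left(-1\right) = \frac{19}{3} \approx 6.3333$)
$L{\left(a \right)} = a^{2}$
$\sqrt{-19400 + L{\left(o \right)}} = \sqrt{-19400 + \left(\frac{19}{3}\right)^{2}} = \sqrt{-19400 + \frac{361}{9}} = \sqrt{- \frac{174239}{9}} = \frac{13 i \sqrt{1031}}{3}$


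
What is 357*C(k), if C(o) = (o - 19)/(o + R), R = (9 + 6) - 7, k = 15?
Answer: -1428/23 ≈ -62.087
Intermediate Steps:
R = 8 (R = 15 - 7 = 8)
C(o) = (-19 + o)/(8 + o) (C(o) = (o - 19)/(o + 8) = (-19 + o)/(8 + o))
357*C(k) = 357*((-19 + 15)/(8 + 15)) = 357*(-4/23) = -1428/23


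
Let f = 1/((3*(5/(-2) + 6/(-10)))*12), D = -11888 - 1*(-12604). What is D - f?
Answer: 399533/558 ≈ 716.01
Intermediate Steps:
D = 716 (D = -11888 + 12604 = 716)
f = -5/558 (f = 1/((3*(5*(-½) + 6*(-⅒)))*12) = 1/((3*(-5/2 - ⅗))*12) = 1/((3*(-31/10))*12) = 1/(-93/10*12) = 1/(-558/5) = -5/558 ≈ -0.0089606)
D - f = 716 - 1*(-5/558) = 716 + 5/558 = 399533/558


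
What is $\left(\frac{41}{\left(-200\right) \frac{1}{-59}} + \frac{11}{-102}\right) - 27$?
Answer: $- \frac{153131}{10200} \approx -15.013$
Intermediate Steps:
$\left(\frac{41}{\left(-200\right) \frac{1}{-59}} + \frac{11}{-102}\right) - 27 = \left(\frac{41}{\left(-200\right) \left(- \frac{1}{59}\right)} + 11 \left(- \frac{1}{102}\right)\right) - 27 = \left(\frac{41}{\frac{200}{59}} - \frac{11}{102}\right) - 27 = \left(41 \cdot \frac{59}{200} - \frac{11}{102}\right) - 27 = \left(\frac{2419}{200} - \frac{11}{102}\right) - 27 = \frac{122269}{10200} - 27 = - \frac{153131}{10200}$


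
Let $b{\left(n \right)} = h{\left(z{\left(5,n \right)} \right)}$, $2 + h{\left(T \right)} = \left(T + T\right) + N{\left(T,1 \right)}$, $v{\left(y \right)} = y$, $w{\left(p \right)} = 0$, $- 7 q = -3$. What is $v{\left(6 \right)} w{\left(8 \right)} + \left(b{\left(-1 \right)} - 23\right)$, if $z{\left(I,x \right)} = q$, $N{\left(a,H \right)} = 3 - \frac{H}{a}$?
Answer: $- \frac{493}{21} \approx -23.476$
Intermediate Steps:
$q = \frac{3}{7}$ ($q = \left(- \frac{1}{7}\right) \left(-3\right) = \frac{3}{7} \approx 0.42857$)
$N{\left(a,H \right)} = 3 - \frac{H}{a}$
$z{\left(I,x \right)} = \frac{3}{7}$
$h{\left(T \right)} = 1 - \frac{1}{T} + 2 T$ ($h{\left(T \right)} = -2 + \left(\left(T + T\right) + \left(3 - 1 \frac{1}{T}\right)\right) = -2 + \left(2 T + \left(3 - \frac{1}{T}\right)\right) = -2 + \left(3 - \frac{1}{T} + 2 T\right) = 1 - \frac{1}{T} + 2 T$)
$b{\left(n \right)} = - \frac{10}{21}$ ($b{\left(n \right)} = 1 - \frac{1}{\frac{3}{7}} + 2 \cdot \frac{3}{7} = 1 - \frac{7}{3} + \frac{6}{7} = - \frac{10}{21}$)
$v{\left(6 \right)} w{\left(8 \right)} + \left(b{\left(-1 \right)} - 23\right) = 6 \cdot 0 - \frac{493}{21} = 0 - \frac{493}{21} = - \frac{493}{21}$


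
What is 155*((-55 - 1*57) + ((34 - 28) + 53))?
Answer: -8215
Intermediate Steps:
155*((-55 - 1*57) + ((34 - 28) + 53)) = 155*((-55 - 57) + (6 + 53)) = 155*(-112 + 59) = 155*(-53) = -8215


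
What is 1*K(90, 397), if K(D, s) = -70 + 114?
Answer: 44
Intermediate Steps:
K(D, s) = 44
1*K(90, 397) = 1*44 = 44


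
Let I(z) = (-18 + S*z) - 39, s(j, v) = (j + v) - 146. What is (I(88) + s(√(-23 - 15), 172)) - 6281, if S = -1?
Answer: -6400 + I*√38 ≈ -6400.0 + 6.1644*I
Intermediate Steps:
s(j, v) = -146 + j + v
I(z) = -57 - z (I(z) = (-18 - z) - 39 = -57 - z)
(I(88) + s(√(-23 - 15), 172)) - 6281 = ((-57 - 1*88) + (-146 + √(-23 - 15) + 172)) - 6281 = ((-57 - 88) + (-146 + √(-38) + 172)) - 6281 = (-145 + (-146 + I*√38 + 172)) - 6281 = (-145 + (26 + I*√38)) - 6281 = (-119 + I*√38) - 6281 = -6400 + I*√38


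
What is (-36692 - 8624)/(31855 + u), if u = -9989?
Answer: -22658/10933 ≈ -2.0724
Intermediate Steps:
(-36692 - 8624)/(31855 + u) = (-36692 - 8624)/(31855 - 9989) = -45316/21866 = -45316*1/21866 = -22658/10933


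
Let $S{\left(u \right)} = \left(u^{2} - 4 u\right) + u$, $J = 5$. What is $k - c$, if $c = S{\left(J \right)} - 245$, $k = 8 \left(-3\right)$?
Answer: $211$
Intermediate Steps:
$S{\left(u \right)} = u^{2} - 3 u$
$k = -24$
$c = -235$ ($c = 5 \left(-3 + 5\right) - 245 = 5 \cdot 2 - 245 = 10 - 245 = -235$)
$k - c = -24 - -235 = -24 + 235 = 211$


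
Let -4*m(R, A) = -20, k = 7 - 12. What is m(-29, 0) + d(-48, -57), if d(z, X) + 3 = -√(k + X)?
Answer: 2 - I*√62 ≈ 2.0 - 7.874*I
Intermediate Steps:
k = -5
m(R, A) = 5 (m(R, A) = -¼*(-20) = 5)
d(z, X) = -3 - √(-5 + X)
m(-29, 0) + d(-48, -57) = 5 + (-3 - √(-5 - 57)) = 5 + (-3 - √(-62)) = 5 + (-3 - I*√62) = 2 - I*√62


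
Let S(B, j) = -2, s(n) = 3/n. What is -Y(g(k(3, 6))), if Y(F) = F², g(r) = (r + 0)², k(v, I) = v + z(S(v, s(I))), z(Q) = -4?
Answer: -1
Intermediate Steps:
k(v, I) = -4 + v (k(v, I) = v - 4 = -4 + v)
g(r) = r²
-Y(g(k(3, 6))) = -((-4 + 3)²)² = -((-1)²)² = -1*1² = -1*1 = -1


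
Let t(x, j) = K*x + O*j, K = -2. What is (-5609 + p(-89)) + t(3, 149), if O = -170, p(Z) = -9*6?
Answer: -30999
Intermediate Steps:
p(Z) = -54
t(x, j) = -170*j - 2*x (t(x, j) = -2*x - 170*j = -170*j - 2*x)
(-5609 + p(-89)) + t(3, 149) = (-5609 - 54) + (-170*149 - 2*3) = -5663 + (-25330 - 6) = -5663 - 25336 = -30999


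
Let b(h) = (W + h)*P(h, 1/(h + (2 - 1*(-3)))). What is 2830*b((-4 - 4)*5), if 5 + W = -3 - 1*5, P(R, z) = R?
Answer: 5999600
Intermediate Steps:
W = -13 (W = -5 + (-3 - 1*5) = -5 + (-3 - 5) = -5 - 8 = -13)
b(h) = h*(-13 + h) (b(h) = (-13 + h)*h = h*(-13 + h))
2830*b((-4 - 4)*5) = 2830*(((-4 - 4)*5)*(-13 + (-4 - 4)*5)) = 2830*((-8*5)*(-13 - 8*5)) = 2830*(-40*(-13 - 40)) = 2830*(-40*(-53)) = 2830*2120 = 5999600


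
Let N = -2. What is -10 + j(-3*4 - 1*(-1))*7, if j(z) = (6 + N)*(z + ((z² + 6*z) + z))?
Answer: 914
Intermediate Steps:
j(z) = 4*z² + 32*z (j(z) = (6 - 2)*(z + ((z² + 6*z) + z)) = 4*(z + (z² + 7*z)) = 4*(z² + 8*z) = 4*z² + 32*z)
-10 + j(-3*4 - 1*(-1))*7 = -10 + (4*(-3*4 - 1*(-1))*(8 + (-3*4 - 1*(-1))))*7 = -10 + (4*(-12 + 1)*(8 + (-12 + 1)))*7 = -10 + (4*(-11)*(8 - 11))*7 = -10 + (4*(-11)*(-3))*7 = -10 + 132*7 = -10 + 924 = 914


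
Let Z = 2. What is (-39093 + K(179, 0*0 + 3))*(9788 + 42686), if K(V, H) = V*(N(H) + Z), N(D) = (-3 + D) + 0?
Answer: -2032580390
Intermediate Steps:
N(D) = -3 + D
K(V, H) = V*(-1 + H) (K(V, H) = V*((-3 + H) + 2) = V*(-1 + H))
(-39093 + K(179, 0*0 + 3))*(9788 + 42686) = (-39093 + 179*(-1 + (0*0 + 3)))*(9788 + 42686) = (-39093 + 179*(-1 + (0 + 3)))*52474 = (-39093 + 179*(-1 + 3))*52474 = (-39093 + 179*2)*52474 = (-39093 + 358)*52474 = -38735*52474 = -2032580390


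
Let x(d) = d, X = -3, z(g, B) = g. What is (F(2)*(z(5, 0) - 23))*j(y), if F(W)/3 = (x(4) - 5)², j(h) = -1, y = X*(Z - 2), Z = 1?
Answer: 54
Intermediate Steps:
y = 3 (y = -3*(1 - 2) = -3*(-1) = 3)
F(W) = 3 (F(W) = 3*(4 - 5)² = 3*(-1)² = 3*1 = 3)
(F(2)*(z(5, 0) - 23))*j(y) = (3*(5 - 23))*(-1) = (3*(-18))*(-1) = -54*(-1) = 54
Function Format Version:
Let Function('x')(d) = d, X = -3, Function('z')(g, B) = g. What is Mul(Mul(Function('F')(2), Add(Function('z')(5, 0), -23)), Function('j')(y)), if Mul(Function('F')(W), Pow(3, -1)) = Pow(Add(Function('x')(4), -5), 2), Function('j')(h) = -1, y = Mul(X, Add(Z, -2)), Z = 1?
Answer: 54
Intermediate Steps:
y = 3 (y = Mul(-3, Add(1, -2)) = Mul(-3, -1) = 3)
Function('F')(W) = 3 (Function('F')(W) = Mul(3, Pow(Add(4, -5), 2)) = Mul(3, Pow(-1, 2)) = Mul(3, 1) = 3)
Mul(Mul(Function('F')(2), Add(Function('z')(5, 0), -23)), Function('j')(y)) = Mul(Mul(3, Add(5, -23)), -1) = Mul(Mul(3, -18), -1) = Mul(-54, -1) = 54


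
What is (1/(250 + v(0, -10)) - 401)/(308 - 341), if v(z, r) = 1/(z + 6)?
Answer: 601895/49533 ≈ 12.151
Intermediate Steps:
v(z, r) = 1/(6 + z)
(1/(250 + v(0, -10)) - 401)/(308 - 341) = (1/(250 + 1/(6 + 0)) - 401)/(308 - 341) = (1/(250 + 1/6) - 401)/(-33) = (1/(250 + 1/6) - 401)*(-1/33) = (1/(1501/6) - 401)*(-1/33) = (6/1501 - 401)*(-1/33) = -601895/1501*(-1/33) = 601895/49533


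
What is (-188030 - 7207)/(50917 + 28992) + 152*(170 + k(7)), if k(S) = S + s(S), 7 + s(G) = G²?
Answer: 2659815555/79909 ≈ 33286.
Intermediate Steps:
s(G) = -7 + G²
k(S) = -7 + S + S² (k(S) = S + (-7 + S²) = -7 + S + S²)
(-188030 - 7207)/(50917 + 28992) + 152*(170 + k(7)) = (-188030 - 7207)/(50917 + 28992) + 152*(170 + (-7 + 7 + 7²)) = -195237/79909 + 152*(170 + (-7 + 7 + 49)) = -195237*1/79909 + 152*(170 + 49) = -195237/79909 + 152*219 = -195237/79909 + 33288 = 2659815555/79909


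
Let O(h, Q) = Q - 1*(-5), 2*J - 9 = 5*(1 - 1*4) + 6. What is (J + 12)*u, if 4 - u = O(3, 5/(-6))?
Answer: -2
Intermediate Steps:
J = 0 (J = 9/2 + (5*(1 - 1*4) + 6)/2 = 9/2 + (5*(1 - 4) + 6)/2 = 9/2 + (5*(-3) + 6)/2 = 9/2 + (-15 + 6)/2 = 9/2 + (1/2)*(-9) = 9/2 - 9/2 = 0)
O(h, Q) = 5 + Q (O(h, Q) = Q + 5 = 5 + Q)
u = -1/6 (u = 4 - (5 + 5/(-6)) = 4 - (5 + 5*(-1/6)) = 4 - (5 - 5/6) = 4 - 1*25/6 = 4 - 25/6 = -1/6 ≈ -0.16667)
(J + 12)*u = (0 + 12)*(-1/6) = 12*(-1/6) = -2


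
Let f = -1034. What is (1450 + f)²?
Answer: 173056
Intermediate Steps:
(1450 + f)² = (1450 - 1034)² = 416² = 173056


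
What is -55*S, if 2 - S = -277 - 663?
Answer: -51810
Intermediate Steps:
S = 942 (S = 2 - (-277 - 663) = 2 - 1*(-940) = 2 + 940 = 942)
-55*S = -55*942 = -51810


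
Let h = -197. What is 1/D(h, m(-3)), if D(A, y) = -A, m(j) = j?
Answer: 1/197 ≈ 0.0050761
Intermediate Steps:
1/D(h, m(-3)) = 1/(-1*(-197)) = 1/197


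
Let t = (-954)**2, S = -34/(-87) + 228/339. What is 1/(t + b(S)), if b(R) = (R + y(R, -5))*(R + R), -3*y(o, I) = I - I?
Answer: 96648561/87961620315308 ≈ 1.0988e-6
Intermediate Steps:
y(o, I) = 0 (y(o, I) = -(I - I)/3 = -1/3*0 = 0)
S = 10454/9831 (S = -34*(-1/87) + 228*(1/339) = 34/87 + 76/113 = 10454/9831 ≈ 1.0634)
b(R) = 2*R**2 (b(R) = (R + 0)*(R + R) = R*(2*R) = 2*R**2)
t = 910116
1/(t + b(S)) = 1/(910116 + 2*(10454/9831)**2) = 1/(910116 + 2*(109286116/96648561)) = 1/(910116 + 218572232/96648561) = 1/(87961620315308/96648561) = 96648561/87961620315308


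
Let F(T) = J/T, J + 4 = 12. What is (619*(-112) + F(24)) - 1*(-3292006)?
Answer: 9668035/3 ≈ 3.2227e+6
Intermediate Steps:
J = 8 (J = -4 + 12 = 8)
F(T) = 8/T
(619*(-112) + F(24)) - 1*(-3292006) = (619*(-112) + 8/24) - 1*(-3292006) = (-69328 + 8*(1/24)) + 3292006 = (-69328 + ⅓) + 3292006 = -207983/3 + 3292006 = 9668035/3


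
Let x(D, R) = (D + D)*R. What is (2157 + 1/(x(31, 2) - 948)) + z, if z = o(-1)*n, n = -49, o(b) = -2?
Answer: 1858119/824 ≈ 2255.0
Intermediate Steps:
x(D, R) = 2*D*R (x(D, R) = (2*D)*R = 2*D*R)
z = 98 (z = -2*(-49) = 98)
(2157 + 1/(x(31, 2) - 948)) + z = (2157 + 1/(2*31*2 - 948)) + 98 = (2157 + 1/(124 - 948)) + 98 = (2157 + 1/(-824)) + 98 = (2157 - 1/824) + 98 = 1777367/824 + 98 = 1858119/824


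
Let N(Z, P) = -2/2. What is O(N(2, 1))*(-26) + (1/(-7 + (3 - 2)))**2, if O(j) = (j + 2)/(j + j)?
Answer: 469/36 ≈ 13.028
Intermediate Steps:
N(Z, P) = -1 (N(Z, P) = -2*1/2 = -1)
O(j) = (2 + j)/(2*j) (O(j) = (2 + j)/((2*j)) = (2 + j)*(1/(2*j)) = (2 + j)/(2*j))
O(N(2, 1))*(-26) + (1/(-7 + (3 - 2)))**2 = ((1/2)*(2 - 1)/(-1))*(-26) + (1/(-7 + (3 - 2)))**2 = ((1/2)*(-1)*1)*(-26) + (1/(-7 + 1))**2 = -1/2*(-26) + (1/(-6))**2 = 13 + (-1/6)**2 = 13 + 1/36 = 469/36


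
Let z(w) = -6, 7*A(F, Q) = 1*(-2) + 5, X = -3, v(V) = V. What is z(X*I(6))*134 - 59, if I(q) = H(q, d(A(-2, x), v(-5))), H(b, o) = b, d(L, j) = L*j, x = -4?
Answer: -863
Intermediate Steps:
A(F, Q) = 3/7 (A(F, Q) = (1*(-2) + 5)/7 = (-2 + 5)/7 = (⅐)*3 = 3/7)
I(q) = q
z(X*I(6))*134 - 59 = -6*134 - 59 = -804 - 59 = -863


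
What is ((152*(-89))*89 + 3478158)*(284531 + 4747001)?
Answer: 11442539002312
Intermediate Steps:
((152*(-89))*89 + 3478158)*(284531 + 4747001) = (-13528*89 + 3478158)*5031532 = (-1203992 + 3478158)*5031532 = 2274166*5031532 = 11442539002312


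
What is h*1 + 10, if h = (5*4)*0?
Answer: 10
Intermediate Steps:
h = 0 (h = 20*0 = 0)
h*1 + 10 = 0*1 + 10 = 0 + 10 = 10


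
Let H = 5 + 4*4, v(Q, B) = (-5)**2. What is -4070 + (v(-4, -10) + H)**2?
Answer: -1954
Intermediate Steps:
v(Q, B) = 25
H = 21 (H = 5 + 16 = 21)
-4070 + (v(-4, -10) + H)**2 = -4070 + (25 + 21)**2 = -4070 + 46**2 = -4070 + 2116 = -1954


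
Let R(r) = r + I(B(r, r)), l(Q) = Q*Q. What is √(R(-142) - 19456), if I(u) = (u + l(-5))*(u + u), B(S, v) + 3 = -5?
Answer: I*√19870 ≈ 140.96*I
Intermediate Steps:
B(S, v) = -8 (B(S, v) = -3 - 5 = -8)
l(Q) = Q²
I(u) = 2*u*(25 + u) (I(u) = (u + (-5)²)*(u + u) = (u + 25)*(2*u) = (25 + u)*(2*u) = 2*u*(25 + u))
R(r) = -272 + r (R(r) = r + 2*(-8)*(25 - 8) = r + 2*(-8)*17 = r - 272 = -272 + r)
√(R(-142) - 19456) = √((-272 - 142) - 19456) = √(-414 - 19456) = √(-19870) = I*√19870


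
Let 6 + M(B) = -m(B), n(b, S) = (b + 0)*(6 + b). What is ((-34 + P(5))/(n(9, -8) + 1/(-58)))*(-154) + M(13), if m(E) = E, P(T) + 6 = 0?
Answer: 208529/7829 ≈ 26.635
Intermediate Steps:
P(T) = -6 (P(T) = -6 + 0 = -6)
n(b, S) = b*(6 + b)
M(B) = -6 - B
((-34 + P(5))/(n(9, -8) + 1/(-58)))*(-154) + M(13) = ((-34 - 6)/(9*(6 + 9) + 1/(-58)))*(-154) + (-6 - 1*13) = -40/(9*15 - 1/58)*(-154) + (-6 - 13) = -40/(135 - 1/58)*(-154) - 19 = -40/7829/58*(-154) - 19 = -40*58/7829*(-154) - 19 = -2320/7829*(-154) - 19 = 357280/7829 - 19 = 208529/7829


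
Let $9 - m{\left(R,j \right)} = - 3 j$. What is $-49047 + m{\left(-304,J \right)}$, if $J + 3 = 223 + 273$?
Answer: $-47559$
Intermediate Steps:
$J = 493$ ($J = -3 + \left(223 + 273\right) = -3 + 496 = 493$)
$m{\left(R,j \right)} = 9 + 3 j$ ($m{\left(R,j \right)} = 9 - - 3 j = 9 + 3 j$)
$-49047 + m{\left(-304,J \right)} = -49047 + \left(9 + 3 \cdot 493\right) = -49047 + \left(9 + 1479\right) = -49047 + 1488 = -47559$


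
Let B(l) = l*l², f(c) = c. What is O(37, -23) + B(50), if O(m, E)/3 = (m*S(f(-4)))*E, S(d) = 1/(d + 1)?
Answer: 125851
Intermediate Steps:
B(l) = l³
S(d) = 1/(1 + d)
O(m, E) = -E*m (O(m, E) = 3*((m/(1 - 4))*E) = 3*((m/(-3))*E) = 3*((m*(-⅓))*E) = 3*((-m/3)*E) = 3*(-E*m/3) = -E*m)
O(37, -23) + B(50) = -1*(-23)*37 + 50³ = 851 + 125000 = 125851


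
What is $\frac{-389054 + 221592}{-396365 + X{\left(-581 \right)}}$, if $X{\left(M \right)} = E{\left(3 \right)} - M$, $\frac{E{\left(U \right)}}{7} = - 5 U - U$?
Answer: $\frac{83731}{197955} \approx 0.42298$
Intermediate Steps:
$E{\left(U \right)} = - 42 U$ ($E{\left(U \right)} = 7 \left(- 5 U - U\right) = 7 \left(- 6 U\right) = - 42 U$)
$X{\left(M \right)} = -126 - M$ ($X{\left(M \right)} = \left(-42\right) 3 - M = -126 - M$)
$\frac{-389054 + 221592}{-396365 + X{\left(-581 \right)}} = \frac{-389054 + 221592}{-396365 - -455} = - \frac{167462}{-396365 + \left(-126 + 581\right)} = - \frac{167462}{-396365 + 455} = - \frac{167462}{-395910} = \left(-167462\right) \left(- \frac{1}{395910}\right) = \frac{83731}{197955}$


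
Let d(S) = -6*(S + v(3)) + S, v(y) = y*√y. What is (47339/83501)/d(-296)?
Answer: 17515430/45704856857 + 426051*√3/91409713714 ≈ 0.00039130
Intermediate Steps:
v(y) = y^(3/2)
d(S) = -18*√3 - 5*S (d(S) = -6*(S + 3^(3/2)) + S = -6*(S + 3*√3) + S = (-18*√3 - 6*S) + S = -18*√3 - 5*S)
(47339/83501)/d(-296) = (47339/83501)/(-18*√3 - 5*(-296)) = (47339*(1/83501))/(-18*√3 + 1480) = 47339/(83501*(1480 - 18*√3))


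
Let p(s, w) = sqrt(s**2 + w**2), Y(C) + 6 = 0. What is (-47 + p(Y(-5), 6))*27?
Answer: -1269 + 162*sqrt(2) ≈ -1039.9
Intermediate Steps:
Y(C) = -6 (Y(C) = -6 + 0 = -6)
(-47 + p(Y(-5), 6))*27 = (-47 + sqrt((-6)**2 + 6**2))*27 = (-47 + sqrt(36 + 36))*27 = (-47 + sqrt(72))*27 = (-47 + 6*sqrt(2))*27 = -1269 + 162*sqrt(2)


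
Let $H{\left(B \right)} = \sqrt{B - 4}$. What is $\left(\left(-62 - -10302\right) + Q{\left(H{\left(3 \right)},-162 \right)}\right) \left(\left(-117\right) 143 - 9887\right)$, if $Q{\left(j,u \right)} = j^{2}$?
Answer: $-272541702$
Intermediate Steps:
$H{\left(B \right)} = \sqrt{-4 + B}$
$\left(\left(-62 - -10302\right) + Q{\left(H{\left(3 \right)},-162 \right)}\right) \left(\left(-117\right) 143 - 9887\right) = \left(\left(-62 - -10302\right) + \left(\sqrt{-4 + 3}\right)^{2}\right) \left(\left(-117\right) 143 - 9887\right) = \left(\left(-62 + 10302\right) + \left(\sqrt{-1}\right)^{2}\right) \left(-16731 - 9887\right) = \left(10240 + i^{2}\right) \left(-26618\right) = \left(10240 - 1\right) \left(-26618\right) = 10239 \left(-26618\right) = -272541702$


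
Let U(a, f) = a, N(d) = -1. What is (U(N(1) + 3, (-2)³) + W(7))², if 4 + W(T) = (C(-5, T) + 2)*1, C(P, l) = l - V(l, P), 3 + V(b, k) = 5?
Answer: 25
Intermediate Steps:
V(b, k) = 2 (V(b, k) = -3 + 5 = 2)
C(P, l) = -2 + l (C(P, l) = l - 1*2 = l - 2 = -2 + l)
W(T) = -4 + T (W(T) = -4 + ((-2 + T) + 2)*1 = -4 + T*1 = -4 + T)
(U(N(1) + 3, (-2)³) + W(7))² = ((-1 + 3) + (-4 + 7))² = (2 + 3)² = 5² = 25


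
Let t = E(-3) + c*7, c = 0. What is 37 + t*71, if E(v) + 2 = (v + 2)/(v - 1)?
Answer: -349/4 ≈ -87.250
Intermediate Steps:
E(v) = -2 + (2 + v)/(-1 + v) (E(v) = -2 + (v + 2)/(v - 1) = -2 + (2 + v)/(-1 + v))
t = -7/4 (t = (4 - 1*(-3))/(-1 - 3) + 0*7 = (4 + 3)/(-4) + 0 = -1/4*7 + 0 = -7/4 + 0 = -7/4 ≈ -1.7500)
37 + t*71 = 37 - 7/4*71 = 37 - 497/4 = -349/4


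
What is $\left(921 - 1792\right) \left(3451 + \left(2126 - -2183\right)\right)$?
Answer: $-6758960$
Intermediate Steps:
$\left(921 - 1792\right) \left(3451 + \left(2126 - -2183\right)\right) = - 871 \left(3451 + \left(2126 + 2183\right)\right) = - 871 \left(3451 + 4309\right) = \left(-871\right) 7760 = -6758960$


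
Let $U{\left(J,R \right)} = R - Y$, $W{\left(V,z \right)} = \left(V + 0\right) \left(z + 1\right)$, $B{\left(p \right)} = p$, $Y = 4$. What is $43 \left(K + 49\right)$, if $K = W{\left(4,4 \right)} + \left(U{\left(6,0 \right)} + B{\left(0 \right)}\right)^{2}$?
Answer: $3655$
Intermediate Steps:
$W{\left(V,z \right)} = V \left(1 + z\right)$
$U{\left(J,R \right)} = -4 + R$ ($U{\left(J,R \right)} = R - 4 = -4 + R$)
$K = 36$ ($K = 4 \left(1 + 4\right) + \left(\left(-4 + 0\right) + 0\right)^{2} = 4 \cdot 5 + \left(-4 + 0\right)^{2} = 20 + \left(-4\right)^{2} = 20 + 16 = 36$)
$43 \left(K + 49\right) = 43 \left(36 + 49\right) = 43 \cdot 85 = 3655$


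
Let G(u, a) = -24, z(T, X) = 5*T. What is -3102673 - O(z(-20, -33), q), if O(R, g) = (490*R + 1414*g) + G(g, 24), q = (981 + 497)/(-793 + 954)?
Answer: -70532483/23 ≈ -3.0666e+6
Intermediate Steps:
q = 1478/161 ≈ 9.1801
O(R, g) = -24 + 490*R + 1414*g (O(R, g) = (490*R + 1414*g) - 24 = -24 + 490*R + 1414*g)
-3102673 - O(z(-20, -33), q) = -3102673 - (-24 + 490*(5*(-20)) + 1414*(1478/161)) = -3102673 - (-24 + 490*(-100) + 298556/23) = -3102673 - (-24 - 49000 + 298556/23) = -3102673 - 1*(-828996/23) = -3102673 + 828996/23 = -70532483/23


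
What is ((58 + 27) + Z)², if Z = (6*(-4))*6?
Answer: 3481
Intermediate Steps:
Z = -144 (Z = -24*6 = -144)
((58 + 27) + Z)² = ((58 + 27) - 144)² = (85 - 144)² = (-59)² = 3481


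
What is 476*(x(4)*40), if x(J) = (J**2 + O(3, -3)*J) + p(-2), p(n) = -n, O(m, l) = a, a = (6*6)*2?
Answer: 5826240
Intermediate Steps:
a = 72 (a = 36*2 = 72)
O(m, l) = 72
x(J) = 2 + J**2 + 72*J (x(J) = (J**2 + 72*J) - 1*(-2) = (J**2 + 72*J) + 2 = 2 + J**2 + 72*J)
476*(x(4)*40) = 476*((2 + 4**2 + 72*4)*40) = 476*((2 + 16 + 288)*40) = 476*(306*40) = 476*12240 = 5826240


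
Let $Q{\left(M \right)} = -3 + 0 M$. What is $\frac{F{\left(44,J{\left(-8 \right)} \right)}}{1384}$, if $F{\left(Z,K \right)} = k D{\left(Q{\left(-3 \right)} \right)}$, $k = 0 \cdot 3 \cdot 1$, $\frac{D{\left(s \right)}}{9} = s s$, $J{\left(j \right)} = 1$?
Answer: $0$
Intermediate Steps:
$Q{\left(M \right)} = -3$ ($Q{\left(M \right)} = -3 + 0 = -3$)
$D{\left(s \right)} = 9 s^{2}$ ($D{\left(s \right)} = 9 s s = 9 s^{2}$)
$k = 0$ ($k = 0 \cdot 1 = 0$)
$F{\left(Z,K \right)} = 0$ ($F{\left(Z,K \right)} = 0 \cdot 9 \left(-3\right)^{2} = 0 \cdot 9 \cdot 9 = 0 \cdot 81 = 0$)
$\frac{F{\left(44,J{\left(-8 \right)} \right)}}{1384} = \frac{0}{1384} = 0 \cdot \frac{1}{1384} = 0$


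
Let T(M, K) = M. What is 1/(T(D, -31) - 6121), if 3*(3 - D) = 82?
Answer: -3/18436 ≈ -0.00016273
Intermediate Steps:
D = -73/3 (D = 3 - 1/3*82 = 3 - 82/3 = -73/3 ≈ -24.333)
1/(T(D, -31) - 6121) = 1/(-73/3 - 6121) = 1/(-18436/3) = -3/18436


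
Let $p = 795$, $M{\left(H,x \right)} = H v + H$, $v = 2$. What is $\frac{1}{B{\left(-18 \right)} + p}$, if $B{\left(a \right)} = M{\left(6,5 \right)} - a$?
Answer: $\frac{1}{831} \approx 0.0012034$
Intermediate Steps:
$M{\left(H,x \right)} = 3 H$ ($M{\left(H,x \right)} = H 2 + H = 2 H + H = 3 H$)
$B{\left(a \right)} = 18 - a$ ($B{\left(a \right)} = 3 \cdot 6 - a = 18 - a$)
$\frac{1}{B{\left(-18 \right)} + p} = \frac{1}{\left(18 - -18\right) + 795} = \frac{1}{\left(18 + 18\right) + 795} = \frac{1}{36 + 795} = \frac{1}{831}$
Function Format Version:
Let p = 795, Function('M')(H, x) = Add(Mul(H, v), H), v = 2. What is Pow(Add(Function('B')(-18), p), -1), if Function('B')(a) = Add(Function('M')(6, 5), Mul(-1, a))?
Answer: Rational(1, 831) ≈ 0.0012034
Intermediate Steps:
Function('M')(H, x) = Mul(3, H) (Function('M')(H, x) = Add(Mul(H, 2), H) = Add(Mul(2, H), H) = Mul(3, H))
Function('B')(a) = Add(18, Mul(-1, a)) (Function('B')(a) = Add(Mul(3, 6), Mul(-1, a)) = Add(18, Mul(-1, a)))
Pow(Add(Function('B')(-18), p), -1) = Pow(Add(Add(18, Mul(-1, -18)), 795), -1) = Pow(Add(Add(18, 18), 795), -1) = Pow(Add(36, 795), -1) = Pow(831, -1) = Rational(1, 831)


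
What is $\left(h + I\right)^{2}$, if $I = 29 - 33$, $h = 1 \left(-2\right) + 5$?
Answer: $1$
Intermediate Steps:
$h = 3$ ($h = -2 + 5 = 3$)
$I = -4$ ($I = 29 - 33 = -4$)
$\left(h + I\right)^{2} = \left(3 - 4\right)^{2} = \left(-1\right)^{2} = 1$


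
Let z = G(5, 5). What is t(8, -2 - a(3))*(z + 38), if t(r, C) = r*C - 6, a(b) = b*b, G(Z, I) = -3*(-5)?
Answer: -4982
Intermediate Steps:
G(Z, I) = 15
z = 15
a(b) = b²
t(r, C) = -6 + C*r (t(r, C) = C*r - 6 = -6 + C*r)
t(8, -2 - a(3))*(z + 38) = (-6 + (-2 - 1*3²)*8)*(15 + 38) = (-6 + (-2 - 1*9)*8)*53 = (-6 + (-2 - 9)*8)*53 = (-6 - 11*8)*53 = (-6 - 88)*53 = -94*53 = -4982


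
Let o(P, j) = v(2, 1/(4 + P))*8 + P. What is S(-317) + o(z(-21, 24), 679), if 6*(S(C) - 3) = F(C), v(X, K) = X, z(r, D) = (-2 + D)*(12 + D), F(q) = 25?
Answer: 4891/6 ≈ 815.17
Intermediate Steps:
S(C) = 43/6 (S(C) = 3 + (1/6)*25 = 3 + 25/6 = 43/6)
o(P, j) = 16 + P (o(P, j) = 2*8 + P = 16 + P)
S(-317) + o(z(-21, 24), 679) = 43/6 + (16 + (-24 + 24**2 + 10*24)) = 43/6 + (16 + (-24 + 576 + 240)) = 43/6 + (16 + 792) = 43/6 + 808 = 4891/6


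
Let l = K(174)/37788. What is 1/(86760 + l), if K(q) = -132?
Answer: 3149/273207229 ≈ 1.1526e-5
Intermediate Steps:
l = -11/3149 (l = -132/37788 = -132*1/37788 = -11/3149 ≈ -0.0034932)
1/(86760 + l) = 1/(86760 - 11/3149) = 1/(273207229/3149) = 3149/273207229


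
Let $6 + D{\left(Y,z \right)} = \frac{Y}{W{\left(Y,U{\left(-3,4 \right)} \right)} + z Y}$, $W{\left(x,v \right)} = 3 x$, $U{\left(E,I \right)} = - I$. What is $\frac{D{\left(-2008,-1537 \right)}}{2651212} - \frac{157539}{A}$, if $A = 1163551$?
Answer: $- \frac{640715397156067}{4732114453427608} \approx -0.1354$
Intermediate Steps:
$D{\left(Y,z \right)} = -6 + \frac{Y}{3 Y + Y z}$ ($D{\left(Y,z \right)} = -6 + \frac{Y}{3 Y + z Y} = -6 + \frac{Y}{3 Y + Y z}$)
$\frac{D{\left(-2008,-1537 \right)}}{2651212} - \frac{157539}{A} = \frac{\frac{1}{3 - 1537} \left(-17 - -9222\right)}{2651212} - \frac{157539}{1163551} = \frac{-17 + 9222}{-1534} \cdot \frac{1}{2651212} - \frac{157539}{1163551} = \left(- \frac{1}{1534}\right) 9205 \cdot \frac{1}{2651212} - \frac{157539}{1163551} = \left(- \frac{9205}{1534}\right) \frac{1}{2651212} - \frac{157539}{1163551} = - \frac{9205}{4066959208} - \frac{157539}{1163551} = - \frac{640715397156067}{4732114453427608}$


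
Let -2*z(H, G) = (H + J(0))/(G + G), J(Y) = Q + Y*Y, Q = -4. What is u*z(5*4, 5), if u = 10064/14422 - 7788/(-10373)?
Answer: -39402256/33999865 ≈ -1.1589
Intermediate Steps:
J(Y) = -4 + Y² (J(Y) = -4 + Y*Y = -4 + Y²)
z(H, G) = -(-4 + H)/(4*G) (z(H, G) = -(H + (-4 + 0²))/(2*(G + G)) = -(H + (-4 + 0))/(2*(2*G)) = -(H - 4)*1/(2*G)/2 = -(-4 + H)*1/(2*G)/2 = -(-4 + H)/(4*G))
u = 9850564/6799973 (u = 10064*(1/14422) - 7788*(-1/10373) = 5032/7211 + 708/943 = 9850564/6799973 ≈ 1.4486)
u*z(5*4, 5) = 9850564*((¼)*(4 - 5*4)/5)/6799973 = 9850564*((¼)*(⅕)*(4 - 1*20))/6799973 = 9850564*((¼)*(⅕)*(4 - 20))/6799973 = 9850564*((¼)*(⅕)*(-16))/6799973 = (9850564/6799973)*(-⅘) = -39402256/33999865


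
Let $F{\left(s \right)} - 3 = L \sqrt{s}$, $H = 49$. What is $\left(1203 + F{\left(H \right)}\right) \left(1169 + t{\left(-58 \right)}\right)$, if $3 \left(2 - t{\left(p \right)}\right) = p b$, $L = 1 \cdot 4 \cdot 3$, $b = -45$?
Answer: $388290$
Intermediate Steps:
$L = 12$ ($L = 4 \cdot 3 = 12$)
$F{\left(s \right)} = 3 + 12 \sqrt{s}$
$t{\left(p \right)} = 2 + 15 p$ ($t{\left(p \right)} = 2 - \frac{p \left(-45\right)}{3} = 2 - \frac{\left(-45\right) p}{3} = 2 + 15 p$)
$\left(1203 + F{\left(H \right)}\right) \left(1169 + t{\left(-58 \right)}\right) = \left(1203 + \left(3 + 12 \sqrt{49}\right)\right) \left(1169 + \left(2 + 15 \left(-58\right)\right)\right) = \left(1203 + \left(3 + 12 \cdot 7\right)\right) \left(1169 + \left(2 - 870\right)\right) = \left(1203 + \left(3 + 84\right)\right) \left(1169 - 868\right) = \left(1203 + 87\right) 301 = 1290 \cdot 301 = 388290$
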